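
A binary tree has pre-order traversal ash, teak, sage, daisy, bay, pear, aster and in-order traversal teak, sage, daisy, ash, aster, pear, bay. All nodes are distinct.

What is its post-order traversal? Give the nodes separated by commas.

daisy, sage, teak, aster, pear, bay, ash

The first element of pre-order is the root; it splits in-order into left and right subtrees.
Root ash: left subtree has 3 nodes {teak, sage, daisy}, right has 3 {aster, pear, bay}.
  Root teak: left subtree has 0 nodes { }, right has 2 {sage, daisy}.
    Root sage: left subtree has 0 nodes { }, right has 1 {daisy}.
  Root bay: left subtree has 2 nodes {aster, pear}, right has 0 { }.
    Root pear: left subtree has 1 node {aster}, right has 0 { }.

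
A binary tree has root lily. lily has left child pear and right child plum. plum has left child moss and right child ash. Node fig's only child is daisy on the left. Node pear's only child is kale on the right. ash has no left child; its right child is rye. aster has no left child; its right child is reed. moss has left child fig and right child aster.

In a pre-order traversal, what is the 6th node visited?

Pre-order visits the node, then its left subtree, then its right subtree.
Visit lily.
At lily: go left to pear.
  Visit pear.
  At pear: no left child.
  At pear: go right to kale.
    kale is a leaf — visit kale.
At lily: go right to plum.
  Visit plum.
  At plum: go left to moss.
    Visit moss.
    At moss: go left to fig.
      Visit fig.
      At fig: go left to daisy.
        daisy is a leaf — visit daisy.
      At fig: no right child.
    At moss: go right to aster.
      Visit aster.
      At aster: no left child.
      At aster: go right to reed.
        reed is a leaf — visit reed.
  At plum: go right to ash.
    Visit ash.
    At ash: no left child.
    At ash: go right to rye.
      rye is a leaf — visit rye.
Full pre-order sequence: lily, pear, kale, plum, moss, fig, daisy, aster, reed, ash, rye.

fig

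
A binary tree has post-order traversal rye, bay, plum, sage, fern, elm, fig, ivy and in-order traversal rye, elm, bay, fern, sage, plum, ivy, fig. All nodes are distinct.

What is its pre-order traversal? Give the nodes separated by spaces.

The last element of post-order is the root; it splits in-order into left and right subtrees.
Root ivy: left subtree has 6 nodes {rye, elm, bay, fern, sage, plum}, right has 1 {fig}.
  Root elm: left subtree has 1 node {rye}, right has 4 {bay, fern, sage, plum}.
    Root fern: left subtree has 1 node {bay}, right has 2 {sage, plum}.
      Root sage: left subtree has 0 nodes { }, right has 1 {plum}.

ivy elm rye fern bay sage plum fig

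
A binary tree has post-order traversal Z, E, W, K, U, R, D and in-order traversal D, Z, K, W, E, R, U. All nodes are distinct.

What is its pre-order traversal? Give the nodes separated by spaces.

The last element of post-order is the root; it splits in-order into left and right subtrees.
Root D: left subtree has 0 nodes { }, right has 6 {Z, K, W, E, R, U}.
  Root R: left subtree has 4 nodes {Z, K, W, E}, right has 1 {U}.
    Root K: left subtree has 1 node {Z}, right has 2 {W, E}.
      Root W: left subtree has 0 nodes { }, right has 1 {E}.

D R K Z W E U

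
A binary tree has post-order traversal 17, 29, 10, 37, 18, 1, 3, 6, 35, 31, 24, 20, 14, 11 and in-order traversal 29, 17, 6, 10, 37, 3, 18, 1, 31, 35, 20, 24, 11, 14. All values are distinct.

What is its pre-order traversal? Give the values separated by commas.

11, 20, 31, 6, 29, 17, 3, 37, 10, 1, 18, 35, 24, 14

The last element of post-order is the root; it splits in-order into left and right subtrees.
Root 11: left subtree has 12 nodes {29, 17, 6, 10, 37, 3, 18, 1, 31, 35, 20, 24}, right has 1 {14}.
  Root 20: left subtree has 10 nodes {29, 17, 6, 10, 37, 3, 18, 1, 31, 35}, right has 1 {24}.
    Root 31: left subtree has 8 nodes {29, 17, 6, 10, 37, 3, 18, 1}, right has 1 {35}.
      Root 6: left subtree has 2 nodes {29, 17}, right has 5 {10, 37, 3, 18, 1}.
        Root 29: left subtree has 0 nodes { }, right has 1 {17}.
        Root 3: left subtree has 2 nodes {10, 37}, right has 2 {18, 1}.
          Root 37: left subtree has 1 node {10}, right has 0 { }.
          Root 1: left subtree has 1 node {18}, right has 0 { }.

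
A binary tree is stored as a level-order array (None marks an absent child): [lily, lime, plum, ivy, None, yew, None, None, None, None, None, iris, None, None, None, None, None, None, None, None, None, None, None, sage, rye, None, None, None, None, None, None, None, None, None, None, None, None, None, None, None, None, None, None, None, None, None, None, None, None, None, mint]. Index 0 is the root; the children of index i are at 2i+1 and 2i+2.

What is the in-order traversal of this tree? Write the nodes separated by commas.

In-order visits the left subtree, then the node, then the right subtree.
At lily: go left to lime.
  At lime: go left to ivy.
    ivy is a leaf — visit ivy.
  Visit lime.
  At lime: no right child.
Visit lily.
At lily: go right to plum.
  At plum: go left to yew.
    At yew: go left to iris.
      At iris: go left to sage.
        sage is a leaf — visit sage.
      Visit iris.
      At iris: go right to rye.
        At rye: no left child.
        Visit rye.
        At rye: go right to mint.
          mint is a leaf — visit mint.
    Visit yew.
    At yew: no right child.
  Visit plum.
  At plum: no right child.

ivy, lime, lily, sage, iris, rye, mint, yew, plum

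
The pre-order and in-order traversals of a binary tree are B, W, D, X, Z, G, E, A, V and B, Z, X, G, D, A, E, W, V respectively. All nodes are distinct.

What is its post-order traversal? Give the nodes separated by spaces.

The first element of pre-order is the root; it splits in-order into left and right subtrees.
Root B: left subtree has 0 nodes { }, right has 8 {Z, X, G, D, A, E, W, V}.
  Root W: left subtree has 6 nodes {Z, X, G, D, A, E}, right has 1 {V}.
    Root D: left subtree has 3 nodes {Z, X, G}, right has 2 {A, E}.
      Root X: left subtree has 1 node {Z}, right has 1 {G}.
      Root E: left subtree has 1 node {A}, right has 0 { }.

Z G X A E D V W B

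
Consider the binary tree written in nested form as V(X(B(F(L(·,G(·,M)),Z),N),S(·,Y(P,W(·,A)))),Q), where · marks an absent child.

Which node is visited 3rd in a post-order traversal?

Post-order visits the left subtree, then the right subtree, then the node.
At V: go left to X.
  At X: go left to B.
    At B: go left to F.
      At F: go left to L.
        At L: no left child.
        At L: go right to G.
          At G: no left child.
          At G: go right to M.
            M is a leaf — visit M.
          Visit G.
        Visit L.
      At F: go right to Z.
        Z is a leaf — visit Z.
      Visit F.
    At B: go right to N.
      N is a leaf — visit N.
    Visit B.
  At X: go right to S.
    At S: no left child.
    At S: go right to Y.
      At Y: go left to P.
        P is a leaf — visit P.
      At Y: go right to W.
        At W: no left child.
        At W: go right to A.
          A is a leaf — visit A.
        Visit W.
      Visit Y.
    Visit S.
  Visit X.
At V: go right to Q.
  Q is a leaf — visit Q.
Visit V.
Full post-order sequence: M, G, L, Z, F, N, B, P, A, W, Y, S, X, Q, V.

L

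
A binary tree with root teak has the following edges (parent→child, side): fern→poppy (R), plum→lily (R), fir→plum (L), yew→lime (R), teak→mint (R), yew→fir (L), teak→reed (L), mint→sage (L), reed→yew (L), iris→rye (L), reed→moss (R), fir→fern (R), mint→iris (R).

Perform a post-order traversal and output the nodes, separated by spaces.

Post-order visits the left subtree, then the right subtree, then the node.
At teak: go left to reed.
  At reed: go left to yew.
    At yew: go left to fir.
      At fir: go left to plum.
        At plum: no left child.
        At plum: go right to lily.
          lily is a leaf — visit lily.
        Visit plum.
      At fir: go right to fern.
        At fern: no left child.
        At fern: go right to poppy.
          poppy is a leaf — visit poppy.
        Visit fern.
      Visit fir.
    At yew: go right to lime.
      lime is a leaf — visit lime.
    Visit yew.
  At reed: go right to moss.
    moss is a leaf — visit moss.
  Visit reed.
At teak: go right to mint.
  At mint: go left to sage.
    sage is a leaf — visit sage.
  At mint: go right to iris.
    At iris: go left to rye.
      rye is a leaf — visit rye.
    At iris: no right child.
    Visit iris.
  Visit mint.
Visit teak.

lily plum poppy fern fir lime yew moss reed sage rye iris mint teak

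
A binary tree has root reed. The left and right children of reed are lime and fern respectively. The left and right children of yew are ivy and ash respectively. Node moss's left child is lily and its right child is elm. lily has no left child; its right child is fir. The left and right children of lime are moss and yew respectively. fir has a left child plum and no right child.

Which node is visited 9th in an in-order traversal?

In-order visits the left subtree, then the node, then the right subtree.
At reed: go left to lime.
  At lime: go left to moss.
    At moss: go left to lily.
      At lily: no left child.
      Visit lily.
      At lily: go right to fir.
        At fir: go left to plum.
          plum is a leaf — visit plum.
        Visit fir.
        At fir: no right child.
    Visit moss.
    At moss: go right to elm.
      elm is a leaf — visit elm.
  Visit lime.
  At lime: go right to yew.
    At yew: go left to ivy.
      ivy is a leaf — visit ivy.
    Visit yew.
    At yew: go right to ash.
      ash is a leaf — visit ash.
Visit reed.
At reed: go right to fern.
  fern is a leaf — visit fern.
Full in-order sequence: lily, plum, fir, moss, elm, lime, ivy, yew, ash, reed, fern.

ash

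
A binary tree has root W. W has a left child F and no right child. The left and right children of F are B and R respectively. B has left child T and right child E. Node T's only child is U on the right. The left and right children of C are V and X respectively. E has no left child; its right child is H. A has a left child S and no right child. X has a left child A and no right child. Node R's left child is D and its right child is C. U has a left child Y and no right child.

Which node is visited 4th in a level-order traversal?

Level-order visits nodes level by level from the root, left to right within each level.
Level 0: W
Level 1: F
Level 2: B, R
Level 3: T, E, D, C
Level 4: U, H, V, X
Level 5: Y, A
Level 6: S
Full level-order sequence: W, F, B, R, T, E, D, C, U, H, V, X, Y, A, S.

R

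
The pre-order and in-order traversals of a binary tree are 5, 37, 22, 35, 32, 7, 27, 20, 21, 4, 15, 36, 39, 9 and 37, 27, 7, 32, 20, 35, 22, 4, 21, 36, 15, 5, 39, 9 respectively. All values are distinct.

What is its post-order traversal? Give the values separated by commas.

The first element of pre-order is the root; it splits in-order into left and right subtrees.
Root 5: left subtree has 11 nodes {37, 27, 7, 32, 20, 35, 22, 4, 21, 36, 15}, right has 2 {39, 9}.
  Root 37: left subtree has 0 nodes { }, right has 10 {27, 7, 32, 20, 35, 22, 4, 21, 36, 15}.
    Root 22: left subtree has 5 nodes {27, 7, 32, 20, 35}, right has 4 {4, 21, 36, 15}.
      Root 35: left subtree has 4 nodes {27, 7, 32, 20}, right has 0 { }.
        Root 32: left subtree has 2 nodes {27, 7}, right has 1 {20}.
          Root 7: left subtree has 1 node {27}, right has 0 { }.
      Root 21: left subtree has 1 node {4}, right has 2 {36, 15}.
        Root 15: left subtree has 1 node {36}, right has 0 { }.
  Root 39: left subtree has 0 nodes { }, right has 1 {9}.

27, 7, 20, 32, 35, 4, 36, 15, 21, 22, 37, 9, 39, 5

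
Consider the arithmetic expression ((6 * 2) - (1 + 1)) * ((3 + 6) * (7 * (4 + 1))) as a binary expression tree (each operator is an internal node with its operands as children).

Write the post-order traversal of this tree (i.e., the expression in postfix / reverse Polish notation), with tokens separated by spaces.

Post-order on an expression tree gives postfix notation: for each operator, emit left operand, right operand, then the operator.

6 2 * 1 1 + - 3 6 + 7 4 1 + * * *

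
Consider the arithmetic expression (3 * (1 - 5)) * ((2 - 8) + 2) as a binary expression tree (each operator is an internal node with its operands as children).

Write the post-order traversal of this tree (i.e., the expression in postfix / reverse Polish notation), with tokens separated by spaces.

Post-order on an expression tree gives postfix notation: for each operator, emit left operand, right operand, then the operator.

3 1 5 - * 2 8 - 2 + *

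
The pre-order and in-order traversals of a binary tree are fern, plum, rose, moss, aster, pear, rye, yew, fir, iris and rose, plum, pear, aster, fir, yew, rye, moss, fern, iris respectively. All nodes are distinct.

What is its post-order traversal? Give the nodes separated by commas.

rose, pear, fir, yew, rye, aster, moss, plum, iris, fern

The first element of pre-order is the root; it splits in-order into left and right subtrees.
Root fern: left subtree has 8 nodes {rose, plum, pear, aster, fir, yew, rye, moss}, right has 1 {iris}.
  Root plum: left subtree has 1 node {rose}, right has 6 {pear, aster, fir, yew, rye, moss}.
    Root moss: left subtree has 5 nodes {pear, aster, fir, yew, rye}, right has 0 { }.
      Root aster: left subtree has 1 node {pear}, right has 3 {fir, yew, rye}.
        Root rye: left subtree has 2 nodes {fir, yew}, right has 0 { }.
          Root yew: left subtree has 1 node {fir}, right has 0 { }.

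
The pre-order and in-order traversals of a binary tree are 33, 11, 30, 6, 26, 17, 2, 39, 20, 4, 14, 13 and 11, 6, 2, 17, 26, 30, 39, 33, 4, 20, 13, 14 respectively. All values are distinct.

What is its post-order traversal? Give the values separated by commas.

2, 17, 26, 6, 39, 30, 11, 4, 13, 14, 20, 33

The first element of pre-order is the root; it splits in-order into left and right subtrees.
Root 33: left subtree has 7 nodes {11, 6, 2, 17, 26, 30, 39}, right has 4 {4, 20, 13, 14}.
  Root 11: left subtree has 0 nodes { }, right has 6 {6, 2, 17, 26, 30, 39}.
    Root 30: left subtree has 4 nodes {6, 2, 17, 26}, right has 1 {39}.
      Root 6: left subtree has 0 nodes { }, right has 3 {2, 17, 26}.
        Root 26: left subtree has 2 nodes {2, 17}, right has 0 { }.
          Root 17: left subtree has 1 node {2}, right has 0 { }.
  Root 20: left subtree has 1 node {4}, right has 2 {13, 14}.
    Root 14: left subtree has 1 node {13}, right has 0 { }.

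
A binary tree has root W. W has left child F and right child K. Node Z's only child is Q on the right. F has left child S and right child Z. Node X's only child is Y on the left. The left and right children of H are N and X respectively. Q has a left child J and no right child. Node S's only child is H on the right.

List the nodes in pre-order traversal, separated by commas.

Pre-order visits the node, then its left subtree, then its right subtree.
Visit W.
At W: go left to F.
  Visit F.
  At F: go left to S.
    Visit S.
    At S: no left child.
    At S: go right to H.
      Visit H.
      At H: go left to N.
        N is a leaf — visit N.
      At H: go right to X.
        Visit X.
        At X: go left to Y.
          Y is a leaf — visit Y.
        At X: no right child.
  At F: go right to Z.
    Visit Z.
    At Z: no left child.
    At Z: go right to Q.
      Visit Q.
      At Q: go left to J.
        J is a leaf — visit J.
      At Q: no right child.
At W: go right to K.
  K is a leaf — visit K.

W, F, S, H, N, X, Y, Z, Q, J, K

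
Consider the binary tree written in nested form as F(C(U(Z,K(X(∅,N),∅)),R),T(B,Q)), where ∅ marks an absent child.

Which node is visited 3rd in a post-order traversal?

X

Post-order visits the left subtree, then the right subtree, then the node.
At F: go left to C.
  At C: go left to U.
    At U: go left to Z.
      Z is a leaf — visit Z.
    At U: go right to K.
      At K: go left to X.
        At X: no left child.
        At X: go right to N.
          N is a leaf — visit N.
        Visit X.
      At K: no right child.
      Visit K.
    Visit U.
  At C: go right to R.
    R is a leaf — visit R.
  Visit C.
At F: go right to T.
  At T: go left to B.
    B is a leaf — visit B.
  At T: go right to Q.
    Q is a leaf — visit Q.
  Visit T.
Visit F.
Full post-order sequence: Z, N, X, K, U, R, C, B, Q, T, F.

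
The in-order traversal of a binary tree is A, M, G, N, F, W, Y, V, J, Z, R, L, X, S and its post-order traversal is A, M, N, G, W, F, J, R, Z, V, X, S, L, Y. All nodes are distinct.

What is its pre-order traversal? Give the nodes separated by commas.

The last element of post-order is the root; it splits in-order into left and right subtrees.
Root Y: left subtree has 6 nodes {A, M, G, N, F, W}, right has 7 {V, J, Z, R, L, X, S}.
  Root F: left subtree has 4 nodes {A, M, G, N}, right has 1 {W}.
    Root G: left subtree has 2 nodes {A, M}, right has 1 {N}.
      Root M: left subtree has 1 node {A}, right has 0 { }.
  Root L: left subtree has 4 nodes {V, J, Z, R}, right has 2 {X, S}.
    Root V: left subtree has 0 nodes { }, right has 3 {J, Z, R}.
      Root Z: left subtree has 1 node {J}, right has 1 {R}.
    Root S: left subtree has 1 node {X}, right has 0 { }.

Y, F, G, M, A, N, W, L, V, Z, J, R, S, X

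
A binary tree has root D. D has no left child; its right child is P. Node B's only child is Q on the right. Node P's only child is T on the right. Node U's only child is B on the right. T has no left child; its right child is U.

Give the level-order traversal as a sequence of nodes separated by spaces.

D P T U B Q

Level-order visits nodes level by level from the root, left to right within each level.
Level 0: D
Level 1: P
Level 2: T
Level 3: U
Level 4: B
Level 5: Q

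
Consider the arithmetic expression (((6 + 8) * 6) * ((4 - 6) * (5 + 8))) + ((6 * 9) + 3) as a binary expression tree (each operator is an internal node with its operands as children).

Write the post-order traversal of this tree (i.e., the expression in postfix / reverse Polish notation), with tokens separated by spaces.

Post-order on an expression tree gives postfix notation: for each operator, emit left operand, right operand, then the operator.

6 8 + 6 * 4 6 - 5 8 + * * 6 9 * 3 + +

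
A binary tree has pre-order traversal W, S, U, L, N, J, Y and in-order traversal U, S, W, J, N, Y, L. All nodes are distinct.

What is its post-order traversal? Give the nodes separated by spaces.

U S J Y N L W

The first element of pre-order is the root; it splits in-order into left and right subtrees.
Root W: left subtree has 2 nodes {U, S}, right has 4 {J, N, Y, L}.
  Root S: left subtree has 1 node {U}, right has 0 { }.
  Root L: left subtree has 3 nodes {J, N, Y}, right has 0 { }.
    Root N: left subtree has 1 node {J}, right has 1 {Y}.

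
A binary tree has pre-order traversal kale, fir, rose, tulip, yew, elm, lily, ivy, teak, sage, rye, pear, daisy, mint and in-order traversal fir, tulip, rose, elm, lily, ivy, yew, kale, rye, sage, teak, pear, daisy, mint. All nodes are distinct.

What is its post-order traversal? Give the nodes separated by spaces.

The first element of pre-order is the root; it splits in-order into left and right subtrees.
Root kale: left subtree has 7 nodes {fir, tulip, rose, elm, lily, ivy, yew}, right has 6 {rye, sage, teak, pear, daisy, mint}.
  Root fir: left subtree has 0 nodes { }, right has 6 {tulip, rose, elm, lily, ivy, yew}.
    Root rose: left subtree has 1 node {tulip}, right has 4 {elm, lily, ivy, yew}.
      Root yew: left subtree has 3 nodes {elm, lily, ivy}, right has 0 { }.
        Root elm: left subtree has 0 nodes { }, right has 2 {lily, ivy}.
          Root lily: left subtree has 0 nodes { }, right has 1 {ivy}.
  Root teak: left subtree has 2 nodes {rye, sage}, right has 3 {pear, daisy, mint}.
    Root sage: left subtree has 1 node {rye}, right has 0 { }.
    Root pear: left subtree has 0 nodes { }, right has 2 {daisy, mint}.
      Root daisy: left subtree has 0 nodes { }, right has 1 {mint}.

tulip ivy lily elm yew rose fir rye sage mint daisy pear teak kale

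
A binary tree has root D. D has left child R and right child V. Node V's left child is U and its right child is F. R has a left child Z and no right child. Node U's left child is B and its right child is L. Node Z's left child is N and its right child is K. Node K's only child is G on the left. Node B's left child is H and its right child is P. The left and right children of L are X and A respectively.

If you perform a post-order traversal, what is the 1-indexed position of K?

Post-order visits the left subtree, then the right subtree, then the node.
At D: go left to R.
  At R: go left to Z.
    At Z: go left to N.
      N is a leaf — visit N.
    At Z: go right to K.
      At K: go left to G.
        G is a leaf — visit G.
      At K: no right child.
      Visit K.
    Visit Z.
  At R: no right child.
  Visit R.
At D: go right to V.
  At V: go left to U.
    At U: go left to B.
      At B: go left to H.
        H is a leaf — visit H.
      At B: go right to P.
        P is a leaf — visit P.
      Visit B.
    At U: go right to L.
      At L: go left to X.
        X is a leaf — visit X.
      At L: go right to A.
        A is a leaf — visit A.
      Visit L.
    Visit U.
  At V: go right to F.
    F is a leaf — visit F.
  Visit V.
Visit D.
Full post-order sequence: N, G, K, Z, R, H, P, B, X, A, L, U, F, V, D.

3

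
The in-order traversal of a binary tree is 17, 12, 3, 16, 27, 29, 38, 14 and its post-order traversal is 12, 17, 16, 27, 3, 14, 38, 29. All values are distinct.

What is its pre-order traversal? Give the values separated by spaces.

The last element of post-order is the root; it splits in-order into left and right subtrees.
Root 29: left subtree has 5 nodes {17, 12, 3, 16, 27}, right has 2 {38, 14}.
  Root 3: left subtree has 2 nodes {17, 12}, right has 2 {16, 27}.
    Root 17: left subtree has 0 nodes { }, right has 1 {12}.
    Root 27: left subtree has 1 node {16}, right has 0 { }.
  Root 38: left subtree has 0 nodes { }, right has 1 {14}.

29 3 17 12 27 16 38 14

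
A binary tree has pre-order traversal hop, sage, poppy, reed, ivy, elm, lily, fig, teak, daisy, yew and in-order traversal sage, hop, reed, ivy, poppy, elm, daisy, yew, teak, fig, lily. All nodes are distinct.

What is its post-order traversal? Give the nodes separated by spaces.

sage ivy reed yew daisy teak fig lily elm poppy hop

The first element of pre-order is the root; it splits in-order into left and right subtrees.
Root hop: left subtree has 1 node {sage}, right has 9 {reed, ivy, poppy, elm, daisy, yew, teak, fig, lily}.
  Root poppy: left subtree has 2 nodes {reed, ivy}, right has 6 {elm, daisy, yew, teak, fig, lily}.
    Root reed: left subtree has 0 nodes { }, right has 1 {ivy}.
    Root elm: left subtree has 0 nodes { }, right has 5 {daisy, yew, teak, fig, lily}.
      Root lily: left subtree has 4 nodes {daisy, yew, teak, fig}, right has 0 { }.
        Root fig: left subtree has 3 nodes {daisy, yew, teak}, right has 0 { }.
          Root teak: left subtree has 2 nodes {daisy, yew}, right has 0 { }.
            Root daisy: left subtree has 0 nodes { }, right has 1 {yew}.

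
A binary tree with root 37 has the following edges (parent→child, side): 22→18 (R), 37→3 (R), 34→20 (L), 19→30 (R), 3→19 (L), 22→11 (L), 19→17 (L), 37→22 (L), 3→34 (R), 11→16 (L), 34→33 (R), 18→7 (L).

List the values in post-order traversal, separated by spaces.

16 11 7 18 22 17 30 19 20 33 34 3 37

Post-order visits the left subtree, then the right subtree, then the node.
At 37: go left to 22.
  At 22: go left to 11.
    At 11: go left to 16.
      16 is a leaf — visit 16.
    At 11: no right child.
    Visit 11.
  At 22: go right to 18.
    At 18: go left to 7.
      7 is a leaf — visit 7.
    At 18: no right child.
    Visit 18.
  Visit 22.
At 37: go right to 3.
  At 3: go left to 19.
    At 19: go left to 17.
      17 is a leaf — visit 17.
    At 19: go right to 30.
      30 is a leaf — visit 30.
    Visit 19.
  At 3: go right to 34.
    At 34: go left to 20.
      20 is a leaf — visit 20.
    At 34: go right to 33.
      33 is a leaf — visit 33.
    Visit 34.
  Visit 3.
Visit 37.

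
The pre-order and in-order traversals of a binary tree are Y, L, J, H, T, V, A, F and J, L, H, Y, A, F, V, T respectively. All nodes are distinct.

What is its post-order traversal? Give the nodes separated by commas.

J, H, L, F, A, V, T, Y

The first element of pre-order is the root; it splits in-order into left and right subtrees.
Root Y: left subtree has 3 nodes {J, L, H}, right has 4 {A, F, V, T}.
  Root L: left subtree has 1 node {J}, right has 1 {H}.
  Root T: left subtree has 3 nodes {A, F, V}, right has 0 { }.
    Root V: left subtree has 2 nodes {A, F}, right has 0 { }.
      Root A: left subtree has 0 nodes { }, right has 1 {F}.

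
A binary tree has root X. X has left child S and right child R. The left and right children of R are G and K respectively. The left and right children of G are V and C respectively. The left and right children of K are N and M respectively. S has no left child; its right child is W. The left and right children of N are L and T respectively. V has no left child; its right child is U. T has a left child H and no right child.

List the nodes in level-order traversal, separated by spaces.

X S R W G K V C N M U L T H

Level-order visits nodes level by level from the root, left to right within each level.
Level 0: X
Level 1: S, R
Level 2: W, G, K
Level 3: V, C, N, M
Level 4: U, L, T
Level 5: H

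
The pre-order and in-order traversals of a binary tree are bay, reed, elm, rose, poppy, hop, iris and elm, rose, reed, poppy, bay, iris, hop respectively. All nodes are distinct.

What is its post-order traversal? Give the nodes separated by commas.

rose, elm, poppy, reed, iris, hop, bay

The first element of pre-order is the root; it splits in-order into left and right subtrees.
Root bay: left subtree has 4 nodes {elm, rose, reed, poppy}, right has 2 {iris, hop}.
  Root reed: left subtree has 2 nodes {elm, rose}, right has 1 {poppy}.
    Root elm: left subtree has 0 nodes { }, right has 1 {rose}.
  Root hop: left subtree has 1 node {iris}, right has 0 { }.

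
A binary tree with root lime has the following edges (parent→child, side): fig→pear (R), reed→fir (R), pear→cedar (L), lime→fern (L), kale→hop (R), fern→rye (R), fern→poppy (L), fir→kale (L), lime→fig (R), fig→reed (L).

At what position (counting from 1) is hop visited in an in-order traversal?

In-order visits the left subtree, then the node, then the right subtree.
At lime: go left to fern.
  At fern: go left to poppy.
    poppy is a leaf — visit poppy.
  Visit fern.
  At fern: go right to rye.
    rye is a leaf — visit rye.
Visit lime.
At lime: go right to fig.
  At fig: go left to reed.
    At reed: no left child.
    Visit reed.
    At reed: go right to fir.
      At fir: go left to kale.
        At kale: no left child.
        Visit kale.
        At kale: go right to hop.
          hop is a leaf — visit hop.
      Visit fir.
      At fir: no right child.
  Visit fig.
  At fig: go right to pear.
    At pear: go left to cedar.
      cedar is a leaf — visit cedar.
    Visit pear.
    At pear: no right child.
Full in-order sequence: poppy, fern, rye, lime, reed, kale, hop, fir, fig, cedar, pear.

7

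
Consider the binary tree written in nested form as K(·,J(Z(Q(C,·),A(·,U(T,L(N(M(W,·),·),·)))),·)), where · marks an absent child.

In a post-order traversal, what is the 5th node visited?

Post-order visits the left subtree, then the right subtree, then the node.
At K: no left child.
At K: go right to J.
  At J: go left to Z.
    At Z: go left to Q.
      At Q: go left to C.
        C is a leaf — visit C.
      At Q: no right child.
      Visit Q.
    At Z: go right to A.
      At A: no left child.
      At A: go right to U.
        At U: go left to T.
          T is a leaf — visit T.
        At U: go right to L.
          At L: go left to N.
            At N: go left to M.
              At M: go left to W.
                W is a leaf — visit W.
              At M: no right child.
              Visit M.
            At N: no right child.
            Visit N.
          At L: no right child.
          Visit L.
        Visit U.
      Visit A.
    Visit Z.
  At J: no right child.
  Visit J.
Visit K.
Full post-order sequence: C, Q, T, W, M, N, L, U, A, Z, J, K.

M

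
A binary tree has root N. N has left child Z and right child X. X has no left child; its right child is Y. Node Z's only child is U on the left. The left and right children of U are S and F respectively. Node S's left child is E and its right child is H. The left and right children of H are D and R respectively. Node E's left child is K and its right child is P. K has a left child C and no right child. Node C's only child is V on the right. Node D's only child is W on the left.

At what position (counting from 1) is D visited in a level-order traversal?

12

Level-order visits nodes level by level from the root, left to right within each level.
Level 0: N
Level 1: Z, X
Level 2: U, Y
Level 3: S, F
Level 4: E, H
Level 5: K, P, D, R
Level 6: C, W
Level 7: V
Full level-order sequence: N, Z, X, U, Y, S, F, E, H, K, P, D, R, C, W, V.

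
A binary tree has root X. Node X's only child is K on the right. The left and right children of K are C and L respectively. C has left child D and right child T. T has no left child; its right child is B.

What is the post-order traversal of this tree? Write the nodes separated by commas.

Post-order visits the left subtree, then the right subtree, then the node.
At X: no left child.
At X: go right to K.
  At K: go left to C.
    At C: go left to D.
      D is a leaf — visit D.
    At C: go right to T.
      At T: no left child.
      At T: go right to B.
        B is a leaf — visit B.
      Visit T.
    Visit C.
  At K: go right to L.
    L is a leaf — visit L.
  Visit K.
Visit X.

D, B, T, C, L, K, X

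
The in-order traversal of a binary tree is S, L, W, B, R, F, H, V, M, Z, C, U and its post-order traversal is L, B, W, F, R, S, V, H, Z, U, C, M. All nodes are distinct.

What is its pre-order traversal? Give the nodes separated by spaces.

M H S R W L B F V C Z U

The last element of post-order is the root; it splits in-order into left and right subtrees.
Root M: left subtree has 8 nodes {S, L, W, B, R, F, H, V}, right has 3 {Z, C, U}.
  Root H: left subtree has 6 nodes {S, L, W, B, R, F}, right has 1 {V}.
    Root S: left subtree has 0 nodes { }, right has 5 {L, W, B, R, F}.
      Root R: left subtree has 3 nodes {L, W, B}, right has 1 {F}.
        Root W: left subtree has 1 node {L}, right has 1 {B}.
  Root C: left subtree has 1 node {Z}, right has 1 {U}.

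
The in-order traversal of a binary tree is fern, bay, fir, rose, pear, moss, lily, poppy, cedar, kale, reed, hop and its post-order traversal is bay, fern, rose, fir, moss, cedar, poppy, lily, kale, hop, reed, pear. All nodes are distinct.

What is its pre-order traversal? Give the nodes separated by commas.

The last element of post-order is the root; it splits in-order into left and right subtrees.
Root pear: left subtree has 4 nodes {fern, bay, fir, rose}, right has 7 {moss, lily, poppy, cedar, kale, reed, hop}.
  Root fir: left subtree has 2 nodes {fern, bay}, right has 1 {rose}.
    Root fern: left subtree has 0 nodes { }, right has 1 {bay}.
  Root reed: left subtree has 5 nodes {moss, lily, poppy, cedar, kale}, right has 1 {hop}.
    Root kale: left subtree has 4 nodes {moss, lily, poppy, cedar}, right has 0 { }.
      Root lily: left subtree has 1 node {moss}, right has 2 {poppy, cedar}.
        Root poppy: left subtree has 0 nodes { }, right has 1 {cedar}.

pear, fir, fern, bay, rose, reed, kale, lily, moss, poppy, cedar, hop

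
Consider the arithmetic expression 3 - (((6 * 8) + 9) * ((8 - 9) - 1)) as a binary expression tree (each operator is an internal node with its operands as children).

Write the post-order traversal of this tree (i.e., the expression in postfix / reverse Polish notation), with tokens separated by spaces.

Post-order on an expression tree gives postfix notation: for each operator, emit left operand, right operand, then the operator.

3 6 8 * 9 + 8 9 - 1 - * -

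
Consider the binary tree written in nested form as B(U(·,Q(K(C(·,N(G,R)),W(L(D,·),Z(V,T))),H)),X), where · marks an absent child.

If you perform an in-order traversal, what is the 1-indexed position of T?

12

In-order visits the left subtree, then the node, then the right subtree.
At B: go left to U.
  At U: no left child.
  Visit U.
  At U: go right to Q.
    At Q: go left to K.
      At K: go left to C.
        At C: no left child.
        Visit C.
        At C: go right to N.
          At N: go left to G.
            G is a leaf — visit G.
          Visit N.
          At N: go right to R.
            R is a leaf — visit R.
      Visit K.
      At K: go right to W.
        At W: go left to L.
          At L: go left to D.
            D is a leaf — visit D.
          Visit L.
          At L: no right child.
        Visit W.
        At W: go right to Z.
          At Z: go left to V.
            V is a leaf — visit V.
          Visit Z.
          At Z: go right to T.
            T is a leaf — visit T.
    Visit Q.
    At Q: go right to H.
      H is a leaf — visit H.
Visit B.
At B: go right to X.
  X is a leaf — visit X.
Full in-order sequence: U, C, G, N, R, K, D, L, W, V, Z, T, Q, H, B, X.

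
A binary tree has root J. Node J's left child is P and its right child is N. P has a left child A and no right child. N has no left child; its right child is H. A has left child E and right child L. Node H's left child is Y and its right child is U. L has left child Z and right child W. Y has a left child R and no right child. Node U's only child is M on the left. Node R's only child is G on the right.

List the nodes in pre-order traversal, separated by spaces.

Pre-order visits the node, then its left subtree, then its right subtree.
Visit J.
At J: go left to P.
  Visit P.
  At P: go left to A.
    Visit A.
    At A: go left to E.
      E is a leaf — visit E.
    At A: go right to L.
      Visit L.
      At L: go left to Z.
        Z is a leaf — visit Z.
      At L: go right to W.
        W is a leaf — visit W.
  At P: no right child.
At J: go right to N.
  Visit N.
  At N: no left child.
  At N: go right to H.
    Visit H.
    At H: go left to Y.
      Visit Y.
      At Y: go left to R.
        Visit R.
        At R: no left child.
        At R: go right to G.
          G is a leaf — visit G.
      At Y: no right child.
    At H: go right to U.
      Visit U.
      At U: go left to M.
        M is a leaf — visit M.
      At U: no right child.

J P A E L Z W N H Y R G U M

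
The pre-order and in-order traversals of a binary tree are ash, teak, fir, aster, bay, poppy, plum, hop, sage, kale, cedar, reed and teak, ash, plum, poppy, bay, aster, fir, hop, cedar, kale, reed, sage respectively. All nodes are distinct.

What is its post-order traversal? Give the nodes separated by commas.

The first element of pre-order is the root; it splits in-order into left and right subtrees.
Root ash: left subtree has 1 node {teak}, right has 10 {plum, poppy, bay, aster, fir, hop, cedar, kale, reed, sage}.
  Root fir: left subtree has 4 nodes {plum, poppy, bay, aster}, right has 5 {hop, cedar, kale, reed, sage}.
    Root aster: left subtree has 3 nodes {plum, poppy, bay}, right has 0 { }.
      Root bay: left subtree has 2 nodes {plum, poppy}, right has 0 { }.
        Root poppy: left subtree has 1 node {plum}, right has 0 { }.
    Root hop: left subtree has 0 nodes { }, right has 4 {cedar, kale, reed, sage}.
      Root sage: left subtree has 3 nodes {cedar, kale, reed}, right has 0 { }.
        Root kale: left subtree has 1 node {cedar}, right has 1 {reed}.

teak, plum, poppy, bay, aster, cedar, reed, kale, sage, hop, fir, ash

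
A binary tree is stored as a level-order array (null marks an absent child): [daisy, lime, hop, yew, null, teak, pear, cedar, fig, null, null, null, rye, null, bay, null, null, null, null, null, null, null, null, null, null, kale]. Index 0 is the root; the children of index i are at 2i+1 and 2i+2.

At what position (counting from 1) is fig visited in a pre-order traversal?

Pre-order visits the node, then its left subtree, then its right subtree.
Visit daisy.
At daisy: go left to lime.
  Visit lime.
  At lime: go left to yew.
    Visit yew.
    At yew: go left to cedar.
      cedar is a leaf — visit cedar.
    At yew: go right to fig.
      fig is a leaf — visit fig.
  At lime: no right child.
At daisy: go right to hop.
  Visit hop.
  At hop: go left to teak.
    Visit teak.
    At teak: no left child.
    At teak: go right to rye.
      Visit rye.
      At rye: go left to kale.
        kale is a leaf — visit kale.
      At rye: no right child.
  At hop: go right to pear.
    Visit pear.
    At pear: no left child.
    At pear: go right to bay.
      bay is a leaf — visit bay.
Full pre-order sequence: daisy, lime, yew, cedar, fig, hop, teak, rye, kale, pear, bay.

5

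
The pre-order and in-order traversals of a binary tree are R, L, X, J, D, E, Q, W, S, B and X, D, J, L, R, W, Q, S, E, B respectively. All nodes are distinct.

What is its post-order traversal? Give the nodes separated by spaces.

D J X L W S Q B E R

The first element of pre-order is the root; it splits in-order into left and right subtrees.
Root R: left subtree has 4 nodes {X, D, J, L}, right has 5 {W, Q, S, E, B}.
  Root L: left subtree has 3 nodes {X, D, J}, right has 0 { }.
    Root X: left subtree has 0 nodes { }, right has 2 {D, J}.
      Root J: left subtree has 1 node {D}, right has 0 { }.
  Root E: left subtree has 3 nodes {W, Q, S}, right has 1 {B}.
    Root Q: left subtree has 1 node {W}, right has 1 {S}.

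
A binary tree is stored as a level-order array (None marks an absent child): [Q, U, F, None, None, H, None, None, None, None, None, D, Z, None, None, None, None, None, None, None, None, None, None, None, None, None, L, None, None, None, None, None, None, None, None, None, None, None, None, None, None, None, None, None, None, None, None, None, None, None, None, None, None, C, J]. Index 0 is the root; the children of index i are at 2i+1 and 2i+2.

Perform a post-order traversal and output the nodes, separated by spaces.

U D C J L Z H F Q

Post-order visits the left subtree, then the right subtree, then the node.
At Q: go left to U.
  U is a leaf — visit U.
At Q: go right to F.
  At F: go left to H.
    At H: go left to D.
      D is a leaf — visit D.
    At H: go right to Z.
      At Z: no left child.
      At Z: go right to L.
        At L: go left to C.
          C is a leaf — visit C.
        At L: go right to J.
          J is a leaf — visit J.
        Visit L.
      Visit Z.
    Visit H.
  At F: no right child.
  Visit F.
Visit Q.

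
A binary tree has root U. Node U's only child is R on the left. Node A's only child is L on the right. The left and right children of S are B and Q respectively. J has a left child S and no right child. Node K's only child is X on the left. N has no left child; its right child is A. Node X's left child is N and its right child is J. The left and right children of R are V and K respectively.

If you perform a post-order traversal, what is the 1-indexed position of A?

Post-order visits the left subtree, then the right subtree, then the node.
At U: go left to R.
  At R: go left to V.
    V is a leaf — visit V.
  At R: go right to K.
    At K: go left to X.
      At X: go left to N.
        At N: no left child.
        At N: go right to A.
          At A: no left child.
          At A: go right to L.
            L is a leaf — visit L.
          Visit A.
        Visit N.
      At X: go right to J.
        At J: go left to S.
          At S: go left to B.
            B is a leaf — visit B.
          At S: go right to Q.
            Q is a leaf — visit Q.
          Visit S.
        At J: no right child.
        Visit J.
      Visit X.
    At K: no right child.
    Visit K.
  Visit R.
At U: no right child.
Visit U.
Full post-order sequence: V, L, A, N, B, Q, S, J, X, K, R, U.

3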